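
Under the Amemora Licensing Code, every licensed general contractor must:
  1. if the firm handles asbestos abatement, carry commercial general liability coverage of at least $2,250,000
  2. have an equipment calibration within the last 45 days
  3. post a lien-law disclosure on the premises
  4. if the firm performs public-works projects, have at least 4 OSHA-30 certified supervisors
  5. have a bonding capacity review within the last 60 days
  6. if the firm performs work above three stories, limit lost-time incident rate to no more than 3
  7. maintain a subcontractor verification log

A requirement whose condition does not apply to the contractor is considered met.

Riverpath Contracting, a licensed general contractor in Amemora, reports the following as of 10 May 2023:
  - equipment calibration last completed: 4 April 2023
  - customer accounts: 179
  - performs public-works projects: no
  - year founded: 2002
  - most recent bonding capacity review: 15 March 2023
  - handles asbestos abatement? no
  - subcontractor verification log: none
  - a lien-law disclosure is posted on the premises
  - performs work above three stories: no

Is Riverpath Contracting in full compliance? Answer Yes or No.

1. condition 'handles asbestos abatement' does not hold → requirement n/a → met
2. equipment calibration 36 days ago vs limit 45 → met
3. lien-law disclosure present → met
4. condition 'performs public-works projects' does not hold → requirement n/a → met
5. bonding capacity review 56 days ago vs limit 60 → met
6. condition 'performs work above three stories' does not hold → requirement n/a → met
7. subcontractor verification log absent → not met
Not met: 7

No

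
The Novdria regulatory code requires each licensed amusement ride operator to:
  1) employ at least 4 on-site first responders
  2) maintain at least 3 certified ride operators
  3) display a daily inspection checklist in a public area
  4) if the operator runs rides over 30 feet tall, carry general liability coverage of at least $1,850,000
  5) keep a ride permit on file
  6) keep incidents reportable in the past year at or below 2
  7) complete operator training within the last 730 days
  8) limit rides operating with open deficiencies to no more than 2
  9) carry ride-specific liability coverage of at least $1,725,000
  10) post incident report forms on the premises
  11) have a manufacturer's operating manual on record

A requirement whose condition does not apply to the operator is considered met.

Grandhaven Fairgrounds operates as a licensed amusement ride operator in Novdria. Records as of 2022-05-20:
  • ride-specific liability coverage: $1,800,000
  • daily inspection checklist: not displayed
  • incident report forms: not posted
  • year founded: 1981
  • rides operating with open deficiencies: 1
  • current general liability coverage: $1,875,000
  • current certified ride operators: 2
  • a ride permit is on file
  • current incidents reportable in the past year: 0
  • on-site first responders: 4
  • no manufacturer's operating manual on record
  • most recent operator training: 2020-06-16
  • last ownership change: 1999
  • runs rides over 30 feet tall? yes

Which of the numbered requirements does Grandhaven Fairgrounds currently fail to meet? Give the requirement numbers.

2, 3, 10, 11

1. on-site first responders 4 ≥ 4 → met
2. certified ride operators 2 < 3 → not met
3. daily inspection checklist absent → not met
4. condition 'runs rides over 30 feet tall' holds; general liability coverage $1,875,000 ≥ $1,850,000 → met
5. ride permit present → met
6. incidents reportable in the past year 0 ≤ 2 → met
7. operator training 703 days ago vs limit 730 → met
8. rides operating with open deficiencies 1 ≤ 2 → met
9. ride-specific liability coverage $1,800,000 ≥ $1,725,000 → met
10. incident report forms absent → not met
11. manufacturer's operating manual absent → not met
Not met: 2, 3, 10, 11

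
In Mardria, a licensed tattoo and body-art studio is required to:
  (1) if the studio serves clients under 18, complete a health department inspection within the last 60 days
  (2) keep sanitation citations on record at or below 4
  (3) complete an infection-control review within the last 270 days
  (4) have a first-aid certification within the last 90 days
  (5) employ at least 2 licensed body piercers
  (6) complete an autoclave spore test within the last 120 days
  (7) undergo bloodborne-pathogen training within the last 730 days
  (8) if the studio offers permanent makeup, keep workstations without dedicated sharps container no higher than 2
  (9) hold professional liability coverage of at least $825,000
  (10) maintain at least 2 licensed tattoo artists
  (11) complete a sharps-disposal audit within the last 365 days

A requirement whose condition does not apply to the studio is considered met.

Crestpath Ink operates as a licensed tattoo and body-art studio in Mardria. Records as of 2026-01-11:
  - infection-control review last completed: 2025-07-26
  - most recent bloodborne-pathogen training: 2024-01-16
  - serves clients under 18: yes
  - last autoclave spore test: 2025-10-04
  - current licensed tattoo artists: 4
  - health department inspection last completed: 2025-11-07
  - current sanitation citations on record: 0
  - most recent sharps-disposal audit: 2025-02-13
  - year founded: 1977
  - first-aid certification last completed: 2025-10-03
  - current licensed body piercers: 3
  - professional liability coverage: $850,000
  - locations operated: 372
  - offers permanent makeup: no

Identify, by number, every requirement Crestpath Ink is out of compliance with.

1. condition 'serves clients under 18' holds; health department inspection 65 days ago vs limit 60 → not met
2. sanitation citations on record 0 ≤ 4 → met
3. infection-control review 169 days ago vs limit 270 → met
4. first-aid certification 100 days ago vs limit 90 → not met
5. licensed body piercers 3 ≥ 2 → met
6. autoclave spore test 99 days ago vs limit 120 → met
7. bloodborne-pathogen training 726 days ago vs limit 730 → met
8. condition 'offers permanent makeup' does not hold → requirement n/a → met
9. professional liability coverage $850,000 ≥ $825,000 → met
10. licensed tattoo artists 4 ≥ 2 → met
11. sharps-disposal audit 332 days ago vs limit 365 → met
Not met: 1, 4

1, 4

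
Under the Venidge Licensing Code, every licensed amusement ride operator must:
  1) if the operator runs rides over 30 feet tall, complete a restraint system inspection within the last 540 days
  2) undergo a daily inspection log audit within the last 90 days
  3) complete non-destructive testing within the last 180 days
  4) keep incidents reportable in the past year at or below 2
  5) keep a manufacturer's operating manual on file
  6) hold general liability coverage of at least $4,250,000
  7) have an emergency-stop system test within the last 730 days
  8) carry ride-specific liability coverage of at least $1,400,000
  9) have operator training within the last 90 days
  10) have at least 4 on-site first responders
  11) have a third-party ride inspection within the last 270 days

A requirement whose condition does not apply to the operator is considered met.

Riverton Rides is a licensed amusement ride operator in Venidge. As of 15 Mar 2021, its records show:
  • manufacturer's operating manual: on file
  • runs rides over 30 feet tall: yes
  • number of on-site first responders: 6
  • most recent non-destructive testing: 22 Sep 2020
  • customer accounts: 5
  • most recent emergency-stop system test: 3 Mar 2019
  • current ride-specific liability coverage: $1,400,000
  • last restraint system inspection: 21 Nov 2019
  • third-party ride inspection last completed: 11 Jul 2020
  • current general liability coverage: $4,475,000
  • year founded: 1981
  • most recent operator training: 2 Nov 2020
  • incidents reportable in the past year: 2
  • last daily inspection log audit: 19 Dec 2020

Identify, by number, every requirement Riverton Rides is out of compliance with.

7, 9

1. condition 'runs rides over 30 feet tall' holds; restraint system inspection 480 days ago vs limit 540 → met
2. daily inspection log audit 86 days ago vs limit 90 → met
3. non-destructive testing 174 days ago vs limit 180 → met
4. incidents reportable in the past year 2 ≤ 2 → met
5. manufacturer's operating manual present → met
6. general liability coverage $4,475,000 ≥ $4,250,000 → met
7. emergency-stop system test 743 days ago vs limit 730 → not met
8. ride-specific liability coverage $1,400,000 ≥ $1,400,000 → met
9. operator training 133 days ago vs limit 90 → not met
10. on-site first responders 6 ≥ 4 → met
11. third-party ride inspection 247 days ago vs limit 270 → met
Not met: 7, 9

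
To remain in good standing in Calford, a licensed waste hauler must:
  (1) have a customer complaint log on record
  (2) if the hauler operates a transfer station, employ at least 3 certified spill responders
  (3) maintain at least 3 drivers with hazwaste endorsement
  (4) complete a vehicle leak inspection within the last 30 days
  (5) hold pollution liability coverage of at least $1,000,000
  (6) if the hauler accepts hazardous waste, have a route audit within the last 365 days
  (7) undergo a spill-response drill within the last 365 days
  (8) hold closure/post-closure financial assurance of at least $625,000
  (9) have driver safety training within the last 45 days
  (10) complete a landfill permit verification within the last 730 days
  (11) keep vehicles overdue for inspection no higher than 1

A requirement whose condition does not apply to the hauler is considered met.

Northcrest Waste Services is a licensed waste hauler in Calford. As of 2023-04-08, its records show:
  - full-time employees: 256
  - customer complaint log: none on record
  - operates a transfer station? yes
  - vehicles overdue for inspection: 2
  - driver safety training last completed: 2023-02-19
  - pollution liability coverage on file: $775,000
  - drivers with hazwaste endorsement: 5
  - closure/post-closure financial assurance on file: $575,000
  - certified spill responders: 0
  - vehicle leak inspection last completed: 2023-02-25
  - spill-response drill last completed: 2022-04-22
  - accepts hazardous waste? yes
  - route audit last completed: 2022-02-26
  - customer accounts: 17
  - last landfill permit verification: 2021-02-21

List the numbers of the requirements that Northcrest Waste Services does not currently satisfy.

1, 2, 4, 5, 6, 8, 9, 10, 11

1. customer complaint log absent → not met
2. condition 'operates a transfer station' holds; certified spill responders 0 < 3 → not met
3. drivers with hazwaste endorsement 5 ≥ 3 → met
4. vehicle leak inspection 42 days ago vs limit 30 → not met
5. pollution liability coverage $775,000 < $1,000,000 → not met
6. condition 'accepts hazardous waste' holds; route audit 406 days ago vs limit 365 → not met
7. spill-response drill 351 days ago vs limit 365 → met
8. closure/post-closure financial assurance $575,000 < $625,000 → not met
9. driver safety training 48 days ago vs limit 45 → not met
10. landfill permit verification 776 days ago vs limit 730 → not met
11. vehicles overdue for inspection 2 > 1 → not met
Not met: 1, 2, 4, 5, 6, 8, 9, 10, 11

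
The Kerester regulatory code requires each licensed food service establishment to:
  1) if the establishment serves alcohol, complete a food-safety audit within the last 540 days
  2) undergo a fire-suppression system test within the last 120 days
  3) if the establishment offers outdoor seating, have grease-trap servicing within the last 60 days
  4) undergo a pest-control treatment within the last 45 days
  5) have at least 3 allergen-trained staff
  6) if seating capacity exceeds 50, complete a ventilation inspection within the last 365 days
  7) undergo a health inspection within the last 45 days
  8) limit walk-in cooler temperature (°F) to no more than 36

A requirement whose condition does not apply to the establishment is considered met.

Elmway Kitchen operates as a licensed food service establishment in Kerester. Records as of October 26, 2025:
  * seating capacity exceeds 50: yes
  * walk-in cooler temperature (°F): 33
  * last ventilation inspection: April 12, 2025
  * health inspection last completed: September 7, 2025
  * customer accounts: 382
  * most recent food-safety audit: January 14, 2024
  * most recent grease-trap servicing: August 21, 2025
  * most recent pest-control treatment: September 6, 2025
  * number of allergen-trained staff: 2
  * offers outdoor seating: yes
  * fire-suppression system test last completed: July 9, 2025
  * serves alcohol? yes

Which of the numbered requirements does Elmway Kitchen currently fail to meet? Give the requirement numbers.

1, 3, 4, 5, 7

1. condition 'serves alcohol' holds; food-safety audit 651 days ago vs limit 540 → not met
2. fire-suppression system test 109 days ago vs limit 120 → met
3. condition 'offers outdoor seating' holds; grease-trap servicing 66 days ago vs limit 60 → not met
4. pest-control treatment 50 days ago vs limit 45 → not met
5. allergen-trained staff 2 < 3 → not met
6. condition 'seating capacity exceeds 50' holds; ventilation inspection 197 days ago vs limit 365 → met
7. health inspection 49 days ago vs limit 45 → not met
8. walk-in cooler temperature (°F) 33 ≤ 36 → met
Not met: 1, 3, 4, 5, 7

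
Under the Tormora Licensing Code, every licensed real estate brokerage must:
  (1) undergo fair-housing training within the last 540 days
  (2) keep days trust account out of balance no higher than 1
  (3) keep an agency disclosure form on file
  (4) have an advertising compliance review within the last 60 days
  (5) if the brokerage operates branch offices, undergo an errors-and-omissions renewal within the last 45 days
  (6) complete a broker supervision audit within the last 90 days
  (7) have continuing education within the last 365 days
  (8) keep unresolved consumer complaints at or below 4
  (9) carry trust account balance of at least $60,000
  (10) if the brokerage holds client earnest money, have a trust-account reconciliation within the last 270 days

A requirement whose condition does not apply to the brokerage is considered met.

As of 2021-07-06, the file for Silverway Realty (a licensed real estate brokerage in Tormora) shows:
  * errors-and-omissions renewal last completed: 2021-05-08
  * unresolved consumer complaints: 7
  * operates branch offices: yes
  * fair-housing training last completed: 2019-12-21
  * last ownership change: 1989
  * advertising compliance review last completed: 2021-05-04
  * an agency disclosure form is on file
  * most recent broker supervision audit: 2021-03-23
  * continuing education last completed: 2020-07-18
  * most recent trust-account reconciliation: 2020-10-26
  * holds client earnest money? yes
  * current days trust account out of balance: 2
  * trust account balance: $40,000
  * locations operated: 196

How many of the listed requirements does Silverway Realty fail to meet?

7

1. fair-housing training 563 days ago vs limit 540 → not met
2. days trust account out of balance 2 > 1 → not met
3. agency disclosure form present → met
4. advertising compliance review 63 days ago vs limit 60 → not met
5. condition 'operates branch offices' holds; errors-and-omissions renewal 59 days ago vs limit 45 → not met
6. broker supervision audit 105 days ago vs limit 90 → not met
7. continuing education 353 days ago vs limit 365 → met
8. unresolved consumer complaints 7 > 4 → not met
9. trust account balance $40,000 < $60,000 → not met
10. condition 'holds client earnest money' holds; trust-account reconciliation 253 days ago vs limit 270 → met
Not met: 7 of 10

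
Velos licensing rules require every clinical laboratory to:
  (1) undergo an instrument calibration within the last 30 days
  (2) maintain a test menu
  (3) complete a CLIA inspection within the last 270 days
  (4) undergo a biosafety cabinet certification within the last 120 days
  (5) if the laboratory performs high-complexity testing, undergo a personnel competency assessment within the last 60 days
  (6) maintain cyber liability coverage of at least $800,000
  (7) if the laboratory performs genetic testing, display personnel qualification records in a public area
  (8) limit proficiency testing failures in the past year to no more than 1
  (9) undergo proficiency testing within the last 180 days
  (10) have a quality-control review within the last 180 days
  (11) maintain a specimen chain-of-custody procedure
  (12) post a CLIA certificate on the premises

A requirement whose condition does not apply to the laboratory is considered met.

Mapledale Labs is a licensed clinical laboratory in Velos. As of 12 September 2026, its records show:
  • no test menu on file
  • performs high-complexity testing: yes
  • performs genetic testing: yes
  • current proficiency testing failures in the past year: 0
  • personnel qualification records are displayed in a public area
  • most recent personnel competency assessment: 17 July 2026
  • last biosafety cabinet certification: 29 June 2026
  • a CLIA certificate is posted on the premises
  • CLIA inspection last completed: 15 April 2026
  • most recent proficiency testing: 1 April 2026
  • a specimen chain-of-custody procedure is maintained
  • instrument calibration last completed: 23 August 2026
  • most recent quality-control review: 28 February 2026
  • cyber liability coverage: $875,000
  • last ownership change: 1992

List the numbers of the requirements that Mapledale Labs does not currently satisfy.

2, 10

1. instrument calibration 20 days ago vs limit 30 → met
2. test menu absent → not met
3. CLIA inspection 150 days ago vs limit 270 → met
4. biosafety cabinet certification 75 days ago vs limit 120 → met
5. condition 'performs high-complexity testing' holds; personnel competency assessment 57 days ago vs limit 60 → met
6. cyber liability coverage $875,000 ≥ $800,000 → met
7. condition 'performs genetic testing' holds; personnel qualification records present → met
8. proficiency testing failures in the past year 0 ≤ 1 → met
9. proficiency testing 164 days ago vs limit 180 → met
10. quality-control review 196 days ago vs limit 180 → not met
11. specimen chain-of-custody procedure present → met
12. CLIA certificate present → met
Not met: 2, 10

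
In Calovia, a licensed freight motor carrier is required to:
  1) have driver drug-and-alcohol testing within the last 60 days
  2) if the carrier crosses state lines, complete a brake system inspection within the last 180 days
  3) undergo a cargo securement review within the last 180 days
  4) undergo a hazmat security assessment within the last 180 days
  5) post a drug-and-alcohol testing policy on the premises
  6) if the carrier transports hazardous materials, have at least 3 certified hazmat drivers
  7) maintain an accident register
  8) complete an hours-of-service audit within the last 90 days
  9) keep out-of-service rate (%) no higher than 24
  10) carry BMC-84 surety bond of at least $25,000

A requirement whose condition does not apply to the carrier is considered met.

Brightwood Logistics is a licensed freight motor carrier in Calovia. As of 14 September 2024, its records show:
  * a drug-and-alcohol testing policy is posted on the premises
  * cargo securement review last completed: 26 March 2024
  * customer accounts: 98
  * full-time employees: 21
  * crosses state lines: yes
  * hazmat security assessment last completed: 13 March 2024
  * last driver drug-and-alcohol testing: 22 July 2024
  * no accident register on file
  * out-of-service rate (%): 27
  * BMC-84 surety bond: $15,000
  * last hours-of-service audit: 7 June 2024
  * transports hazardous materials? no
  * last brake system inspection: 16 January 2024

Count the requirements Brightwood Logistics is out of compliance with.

1. driver drug-and-alcohol testing 54 days ago vs limit 60 → met
2. condition 'crosses state lines' holds; brake system inspection 242 days ago vs limit 180 → not met
3. cargo securement review 172 days ago vs limit 180 → met
4. hazmat security assessment 185 days ago vs limit 180 → not met
5. drug-and-alcohol testing policy present → met
6. condition 'transports hazardous materials' does not hold → requirement n/a → met
7. accident register absent → not met
8. hours-of-service audit 99 days ago vs limit 90 → not met
9. out-of-service rate (%) 27 > 24 → not met
10. BMC-84 surety bond $15,000 < $25,000 → not met
Not met: 6 of 10

6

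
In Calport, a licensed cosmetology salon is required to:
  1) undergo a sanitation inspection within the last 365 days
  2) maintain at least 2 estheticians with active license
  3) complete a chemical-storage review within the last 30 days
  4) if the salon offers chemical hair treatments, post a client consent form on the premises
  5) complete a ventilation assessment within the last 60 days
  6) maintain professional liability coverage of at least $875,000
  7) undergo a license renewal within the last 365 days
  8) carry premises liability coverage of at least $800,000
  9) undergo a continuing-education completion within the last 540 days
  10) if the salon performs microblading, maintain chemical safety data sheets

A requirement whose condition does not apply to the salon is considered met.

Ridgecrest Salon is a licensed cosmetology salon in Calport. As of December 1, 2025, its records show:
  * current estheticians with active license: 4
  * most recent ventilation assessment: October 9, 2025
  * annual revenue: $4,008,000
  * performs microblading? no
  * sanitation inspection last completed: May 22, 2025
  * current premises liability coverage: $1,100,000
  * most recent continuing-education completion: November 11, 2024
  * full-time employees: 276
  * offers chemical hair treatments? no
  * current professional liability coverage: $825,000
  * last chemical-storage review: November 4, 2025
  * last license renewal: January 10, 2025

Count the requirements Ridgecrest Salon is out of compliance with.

1

1. sanitation inspection 193 days ago vs limit 365 → met
2. estheticians with active license 4 ≥ 2 → met
3. chemical-storage review 27 days ago vs limit 30 → met
4. condition 'offers chemical hair treatments' does not hold → requirement n/a → met
5. ventilation assessment 53 days ago vs limit 60 → met
6. professional liability coverage $825,000 < $875,000 → not met
7. license renewal 325 days ago vs limit 365 → met
8. premises liability coverage $1,100,000 ≥ $800,000 → met
9. continuing-education completion 385 days ago vs limit 540 → met
10. condition 'performs microblading' does not hold → requirement n/a → met
Not met: 1 of 10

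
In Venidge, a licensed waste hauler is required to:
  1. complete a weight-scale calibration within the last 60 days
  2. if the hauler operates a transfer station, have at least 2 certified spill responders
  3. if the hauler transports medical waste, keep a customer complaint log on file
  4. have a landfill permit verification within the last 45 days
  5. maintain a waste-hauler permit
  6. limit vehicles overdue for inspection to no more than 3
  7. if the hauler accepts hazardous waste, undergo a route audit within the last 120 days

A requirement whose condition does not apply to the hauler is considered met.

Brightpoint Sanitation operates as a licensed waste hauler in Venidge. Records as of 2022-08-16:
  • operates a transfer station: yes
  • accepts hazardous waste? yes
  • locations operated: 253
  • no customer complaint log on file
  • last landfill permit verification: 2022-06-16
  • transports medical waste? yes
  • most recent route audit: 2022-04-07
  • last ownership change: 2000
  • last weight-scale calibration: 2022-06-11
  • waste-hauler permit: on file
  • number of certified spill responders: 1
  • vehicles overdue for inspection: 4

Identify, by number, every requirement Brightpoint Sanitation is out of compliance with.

1, 2, 3, 4, 6, 7

1. weight-scale calibration 66 days ago vs limit 60 → not met
2. condition 'operates a transfer station' holds; certified spill responders 1 < 2 → not met
3. condition 'transports medical waste' holds; customer complaint log absent → not met
4. landfill permit verification 61 days ago vs limit 45 → not met
5. waste-hauler permit present → met
6. vehicles overdue for inspection 4 > 3 → not met
7. condition 'accepts hazardous waste' holds; route audit 131 days ago vs limit 120 → not met
Not met: 1, 2, 3, 4, 6, 7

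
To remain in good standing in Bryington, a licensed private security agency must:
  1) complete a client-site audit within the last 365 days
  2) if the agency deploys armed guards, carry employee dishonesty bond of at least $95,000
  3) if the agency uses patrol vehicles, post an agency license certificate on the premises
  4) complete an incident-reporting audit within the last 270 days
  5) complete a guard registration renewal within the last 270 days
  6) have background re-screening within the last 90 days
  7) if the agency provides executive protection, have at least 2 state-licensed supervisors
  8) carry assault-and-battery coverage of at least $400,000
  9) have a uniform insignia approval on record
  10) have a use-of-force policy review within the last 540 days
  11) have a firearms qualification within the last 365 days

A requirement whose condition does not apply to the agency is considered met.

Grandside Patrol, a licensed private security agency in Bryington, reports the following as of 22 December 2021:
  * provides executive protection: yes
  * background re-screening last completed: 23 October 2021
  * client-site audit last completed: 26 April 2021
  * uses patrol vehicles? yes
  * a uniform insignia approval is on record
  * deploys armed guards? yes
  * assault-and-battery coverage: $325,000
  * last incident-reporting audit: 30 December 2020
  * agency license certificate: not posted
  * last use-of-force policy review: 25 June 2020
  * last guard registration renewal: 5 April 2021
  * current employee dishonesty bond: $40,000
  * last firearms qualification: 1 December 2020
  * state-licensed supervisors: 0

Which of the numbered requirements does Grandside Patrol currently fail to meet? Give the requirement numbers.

1. client-site audit 240 days ago vs limit 365 → met
2. condition 'deploys armed guards' holds; employee dishonesty bond $40,000 < $95,000 → not met
3. condition 'uses patrol vehicles' holds; agency license certificate absent → not met
4. incident-reporting audit 357 days ago vs limit 270 → not met
5. guard registration renewal 261 days ago vs limit 270 → met
6. background re-screening 60 days ago vs limit 90 → met
7. condition 'provides executive protection' holds; state-licensed supervisors 0 < 2 → not met
8. assault-and-battery coverage $325,000 < $400,000 → not met
9. uniform insignia approval present → met
10. use-of-force policy review 545 days ago vs limit 540 → not met
11. firearms qualification 386 days ago vs limit 365 → not met
Not met: 2, 3, 4, 7, 8, 10, 11

2, 3, 4, 7, 8, 10, 11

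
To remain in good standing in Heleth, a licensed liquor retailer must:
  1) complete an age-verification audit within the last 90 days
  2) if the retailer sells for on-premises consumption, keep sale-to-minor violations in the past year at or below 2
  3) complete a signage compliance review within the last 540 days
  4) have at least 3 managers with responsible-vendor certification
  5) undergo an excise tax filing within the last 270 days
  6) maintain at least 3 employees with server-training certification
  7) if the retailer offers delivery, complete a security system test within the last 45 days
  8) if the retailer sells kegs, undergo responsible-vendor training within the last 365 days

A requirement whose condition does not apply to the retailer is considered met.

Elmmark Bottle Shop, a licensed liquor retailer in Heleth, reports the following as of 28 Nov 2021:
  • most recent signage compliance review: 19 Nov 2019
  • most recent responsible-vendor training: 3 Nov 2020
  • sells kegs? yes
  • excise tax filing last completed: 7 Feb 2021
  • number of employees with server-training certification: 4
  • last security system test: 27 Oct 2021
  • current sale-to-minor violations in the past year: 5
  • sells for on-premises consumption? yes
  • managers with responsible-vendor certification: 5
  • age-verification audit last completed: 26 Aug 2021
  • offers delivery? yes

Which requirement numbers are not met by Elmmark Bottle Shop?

1. age-verification audit 94 days ago vs limit 90 → not met
2. condition 'sells for on-premises consumption' holds; sale-to-minor violations in the past year 5 > 2 → not met
3. signage compliance review 740 days ago vs limit 540 → not met
4. managers with responsible-vendor certification 5 ≥ 3 → met
5. excise tax filing 294 days ago vs limit 270 → not met
6. employees with server-training certification 4 ≥ 3 → met
7. condition 'offers delivery' holds; security system test 32 days ago vs limit 45 → met
8. condition 'sells kegs' holds; responsible-vendor training 390 days ago vs limit 365 → not met
Not met: 1, 2, 3, 5, 8

1, 2, 3, 5, 8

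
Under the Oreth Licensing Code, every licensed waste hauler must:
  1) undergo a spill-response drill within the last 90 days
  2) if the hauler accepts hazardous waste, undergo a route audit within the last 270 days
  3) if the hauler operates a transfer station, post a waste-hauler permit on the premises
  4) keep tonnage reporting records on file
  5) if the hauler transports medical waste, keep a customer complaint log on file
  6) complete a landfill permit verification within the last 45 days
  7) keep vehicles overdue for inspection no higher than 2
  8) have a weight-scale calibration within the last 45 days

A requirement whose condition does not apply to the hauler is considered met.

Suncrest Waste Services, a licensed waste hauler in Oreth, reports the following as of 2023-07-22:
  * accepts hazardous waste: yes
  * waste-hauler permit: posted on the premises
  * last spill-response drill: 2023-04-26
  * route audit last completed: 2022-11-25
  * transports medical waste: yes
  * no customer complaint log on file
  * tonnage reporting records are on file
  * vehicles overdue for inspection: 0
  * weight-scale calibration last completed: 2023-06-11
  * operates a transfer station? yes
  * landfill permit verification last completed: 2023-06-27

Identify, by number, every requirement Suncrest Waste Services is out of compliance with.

1. spill-response drill 87 days ago vs limit 90 → met
2. condition 'accepts hazardous waste' holds; route audit 239 days ago vs limit 270 → met
3. condition 'operates a transfer station' holds; waste-hauler permit present → met
4. tonnage reporting records present → met
5. condition 'transports medical waste' holds; customer complaint log absent → not met
6. landfill permit verification 25 days ago vs limit 45 → met
7. vehicles overdue for inspection 0 ≤ 2 → met
8. weight-scale calibration 41 days ago vs limit 45 → met
Not met: 5

5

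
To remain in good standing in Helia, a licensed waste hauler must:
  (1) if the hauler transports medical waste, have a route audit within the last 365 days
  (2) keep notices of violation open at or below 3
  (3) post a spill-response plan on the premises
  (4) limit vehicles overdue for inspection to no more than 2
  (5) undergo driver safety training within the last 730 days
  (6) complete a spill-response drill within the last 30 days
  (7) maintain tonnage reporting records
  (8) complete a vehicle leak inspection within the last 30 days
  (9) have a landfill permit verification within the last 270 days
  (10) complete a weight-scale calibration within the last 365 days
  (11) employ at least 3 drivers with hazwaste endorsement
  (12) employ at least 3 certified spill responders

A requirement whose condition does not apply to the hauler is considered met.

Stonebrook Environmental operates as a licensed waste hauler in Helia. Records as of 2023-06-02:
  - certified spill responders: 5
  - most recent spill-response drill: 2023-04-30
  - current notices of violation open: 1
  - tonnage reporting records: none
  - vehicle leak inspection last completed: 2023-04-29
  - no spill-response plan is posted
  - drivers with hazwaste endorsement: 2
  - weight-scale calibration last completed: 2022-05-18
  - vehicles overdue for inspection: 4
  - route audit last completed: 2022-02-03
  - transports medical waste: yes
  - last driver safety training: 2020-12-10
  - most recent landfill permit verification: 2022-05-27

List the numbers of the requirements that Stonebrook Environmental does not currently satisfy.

1, 3, 4, 5, 6, 7, 8, 9, 10, 11

1. condition 'transports medical waste' holds; route audit 484 days ago vs limit 365 → not met
2. notices of violation open 1 ≤ 3 → met
3. spill-response plan absent → not met
4. vehicles overdue for inspection 4 > 2 → not met
5. driver safety training 904 days ago vs limit 730 → not met
6. spill-response drill 33 days ago vs limit 30 → not met
7. tonnage reporting records absent → not met
8. vehicle leak inspection 34 days ago vs limit 30 → not met
9. landfill permit verification 371 days ago vs limit 270 → not met
10. weight-scale calibration 380 days ago vs limit 365 → not met
11. drivers with hazwaste endorsement 2 < 3 → not met
12. certified spill responders 5 ≥ 3 → met
Not met: 1, 3, 4, 5, 6, 7, 8, 9, 10, 11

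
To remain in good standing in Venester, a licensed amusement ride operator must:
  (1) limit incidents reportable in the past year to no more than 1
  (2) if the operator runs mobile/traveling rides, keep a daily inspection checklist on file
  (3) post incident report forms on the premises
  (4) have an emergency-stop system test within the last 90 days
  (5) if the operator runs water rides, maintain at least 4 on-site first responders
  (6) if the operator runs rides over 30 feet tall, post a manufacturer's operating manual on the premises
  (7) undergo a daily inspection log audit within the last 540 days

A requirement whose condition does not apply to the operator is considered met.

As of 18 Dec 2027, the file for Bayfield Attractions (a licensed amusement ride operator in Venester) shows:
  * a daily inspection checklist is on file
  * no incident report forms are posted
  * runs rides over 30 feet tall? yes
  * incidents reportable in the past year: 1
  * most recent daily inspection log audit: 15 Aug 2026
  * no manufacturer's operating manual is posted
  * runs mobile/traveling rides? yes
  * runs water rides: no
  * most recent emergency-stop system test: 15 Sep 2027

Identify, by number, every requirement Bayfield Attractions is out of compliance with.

1. incidents reportable in the past year 1 ≤ 1 → met
2. condition 'runs mobile/traveling rides' holds; daily inspection checklist present → met
3. incident report forms absent → not met
4. emergency-stop system test 94 days ago vs limit 90 → not met
5. condition 'runs water rides' does not hold → requirement n/a → met
6. condition 'runs rides over 30 feet tall' holds; manufacturer's operating manual absent → not met
7. daily inspection log audit 490 days ago vs limit 540 → met
Not met: 3, 4, 6

3, 4, 6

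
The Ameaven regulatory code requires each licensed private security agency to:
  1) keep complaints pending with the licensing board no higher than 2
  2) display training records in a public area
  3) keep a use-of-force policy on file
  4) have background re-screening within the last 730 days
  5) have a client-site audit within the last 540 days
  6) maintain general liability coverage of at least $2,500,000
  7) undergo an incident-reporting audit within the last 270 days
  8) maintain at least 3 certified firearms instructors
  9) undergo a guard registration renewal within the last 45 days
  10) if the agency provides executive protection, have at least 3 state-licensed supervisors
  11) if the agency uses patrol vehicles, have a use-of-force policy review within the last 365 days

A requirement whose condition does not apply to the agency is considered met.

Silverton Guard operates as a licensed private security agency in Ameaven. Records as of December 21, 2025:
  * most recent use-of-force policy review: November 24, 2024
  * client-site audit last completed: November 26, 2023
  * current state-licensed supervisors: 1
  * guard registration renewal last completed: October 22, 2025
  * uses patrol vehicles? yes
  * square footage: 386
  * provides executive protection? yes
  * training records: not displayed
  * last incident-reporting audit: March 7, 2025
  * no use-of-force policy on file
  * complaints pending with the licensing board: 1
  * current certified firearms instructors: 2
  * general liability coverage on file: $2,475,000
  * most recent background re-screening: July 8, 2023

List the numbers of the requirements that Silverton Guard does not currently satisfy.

1. complaints pending with the licensing board 1 ≤ 2 → met
2. training records absent → not met
3. use-of-force policy absent → not met
4. background re-screening 897 days ago vs limit 730 → not met
5. client-site audit 756 days ago vs limit 540 → not met
6. general liability coverage $2,475,000 < $2,500,000 → not met
7. incident-reporting audit 289 days ago vs limit 270 → not met
8. certified firearms instructors 2 < 3 → not met
9. guard registration renewal 60 days ago vs limit 45 → not met
10. condition 'provides executive protection' holds; state-licensed supervisors 1 < 3 → not met
11. condition 'uses patrol vehicles' holds; use-of-force policy review 392 days ago vs limit 365 → not met
Not met: 2, 3, 4, 5, 6, 7, 8, 9, 10, 11

2, 3, 4, 5, 6, 7, 8, 9, 10, 11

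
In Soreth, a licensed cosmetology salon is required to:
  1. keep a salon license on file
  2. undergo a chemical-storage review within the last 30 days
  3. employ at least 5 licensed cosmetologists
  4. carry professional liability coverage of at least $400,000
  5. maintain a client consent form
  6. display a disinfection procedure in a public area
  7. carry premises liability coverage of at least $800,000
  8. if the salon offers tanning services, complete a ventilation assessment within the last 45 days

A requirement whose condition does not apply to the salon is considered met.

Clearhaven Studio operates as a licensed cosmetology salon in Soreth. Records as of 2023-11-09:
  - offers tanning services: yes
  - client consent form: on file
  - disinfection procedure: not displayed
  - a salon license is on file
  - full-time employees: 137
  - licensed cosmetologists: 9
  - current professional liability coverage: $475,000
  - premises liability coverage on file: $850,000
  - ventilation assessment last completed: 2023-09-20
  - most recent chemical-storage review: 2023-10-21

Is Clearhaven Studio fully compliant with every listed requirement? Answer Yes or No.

1. salon license present → met
2. chemical-storage review 19 days ago vs limit 30 → met
3. licensed cosmetologists 9 ≥ 5 → met
4. professional liability coverage $475,000 ≥ $400,000 → met
5. client consent form present → met
6. disinfection procedure absent → not met
7. premises liability coverage $850,000 ≥ $800,000 → met
8. condition 'offers tanning services' holds; ventilation assessment 50 days ago vs limit 45 → not met
Not met: 6, 8

No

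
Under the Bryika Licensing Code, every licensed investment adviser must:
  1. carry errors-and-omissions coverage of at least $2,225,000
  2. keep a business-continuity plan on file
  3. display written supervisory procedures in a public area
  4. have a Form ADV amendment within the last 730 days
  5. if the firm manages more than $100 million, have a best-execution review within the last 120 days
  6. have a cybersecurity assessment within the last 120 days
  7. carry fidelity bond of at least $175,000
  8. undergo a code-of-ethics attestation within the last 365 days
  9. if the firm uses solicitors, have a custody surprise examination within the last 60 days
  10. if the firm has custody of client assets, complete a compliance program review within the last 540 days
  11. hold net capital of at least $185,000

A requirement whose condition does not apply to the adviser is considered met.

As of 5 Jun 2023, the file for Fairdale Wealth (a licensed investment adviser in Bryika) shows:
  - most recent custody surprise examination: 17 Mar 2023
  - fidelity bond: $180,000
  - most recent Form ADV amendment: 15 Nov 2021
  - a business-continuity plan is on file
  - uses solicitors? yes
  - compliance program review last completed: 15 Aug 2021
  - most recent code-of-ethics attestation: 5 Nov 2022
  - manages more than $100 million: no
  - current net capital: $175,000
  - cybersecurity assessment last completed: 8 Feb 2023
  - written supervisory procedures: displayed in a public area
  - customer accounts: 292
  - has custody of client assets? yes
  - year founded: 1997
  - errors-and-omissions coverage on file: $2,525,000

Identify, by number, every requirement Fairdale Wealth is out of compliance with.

1. errors-and-omissions coverage $2,525,000 ≥ $2,225,000 → met
2. business-continuity plan present → met
3. written supervisory procedures present → met
4. Form ADV amendment 567 days ago vs limit 730 → met
5. condition 'manages more than $100 million' does not hold → requirement n/a → met
6. cybersecurity assessment 117 days ago vs limit 120 → met
7. fidelity bond $180,000 ≥ $175,000 → met
8. code-of-ethics attestation 212 days ago vs limit 365 → met
9. condition 'uses solicitors' holds; custody surprise examination 80 days ago vs limit 60 → not met
10. condition 'has custody of client assets' holds; compliance program review 659 days ago vs limit 540 → not met
11. net capital $175,000 < $185,000 → not met
Not met: 9, 10, 11

9, 10, 11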